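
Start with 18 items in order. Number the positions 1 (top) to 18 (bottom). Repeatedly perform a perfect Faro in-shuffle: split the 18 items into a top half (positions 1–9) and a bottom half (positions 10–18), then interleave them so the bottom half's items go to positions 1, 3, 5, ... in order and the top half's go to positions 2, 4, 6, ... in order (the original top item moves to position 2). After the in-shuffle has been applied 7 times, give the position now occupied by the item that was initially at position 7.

3

Track the item's position through each in-shuffle:
7 → 14 → 9 → 18 → 17 → 15 → 11 → 3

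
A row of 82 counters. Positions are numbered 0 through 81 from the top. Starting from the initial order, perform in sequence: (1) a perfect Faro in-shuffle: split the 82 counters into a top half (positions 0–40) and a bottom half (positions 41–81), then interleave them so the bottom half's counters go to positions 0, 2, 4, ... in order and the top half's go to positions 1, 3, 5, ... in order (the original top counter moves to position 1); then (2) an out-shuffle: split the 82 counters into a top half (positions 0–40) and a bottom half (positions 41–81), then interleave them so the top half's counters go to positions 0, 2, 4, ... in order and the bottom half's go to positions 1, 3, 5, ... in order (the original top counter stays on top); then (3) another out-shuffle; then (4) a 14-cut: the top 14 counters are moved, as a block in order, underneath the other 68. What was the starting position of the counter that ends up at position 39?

Undo the operations in reverse order, starting from position 39:
  undo op 4 (cut 14): 39 ← 53
  undo op 3 (out-shuffle, from bottom half): 53 ← 67
  undo op 2 (out-shuffle, from bottom half): 67 ← 74
  undo op 1 (in-shuffle, from bottom half): 74 ← 78
So the counter at position 39 came from original position 78.

78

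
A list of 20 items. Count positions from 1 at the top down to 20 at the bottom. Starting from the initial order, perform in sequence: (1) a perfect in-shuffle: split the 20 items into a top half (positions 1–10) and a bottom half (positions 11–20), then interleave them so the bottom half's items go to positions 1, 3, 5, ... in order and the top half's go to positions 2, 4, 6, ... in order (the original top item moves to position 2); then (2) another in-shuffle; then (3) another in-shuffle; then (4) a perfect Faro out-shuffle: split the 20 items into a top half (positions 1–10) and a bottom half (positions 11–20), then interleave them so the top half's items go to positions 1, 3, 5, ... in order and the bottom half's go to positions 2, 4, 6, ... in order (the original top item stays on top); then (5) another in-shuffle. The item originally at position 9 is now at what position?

Track the item from position 9 forward through each operation:
  after op 1 (in-shuffle): 9 → 18
  after op 2 (in-shuffle): 18 → 15
  after op 3 (in-shuffle): 15 → 9
  after op 4 (out-shuffle): 9 → 17
  after op 5 (in-shuffle): 17 → 13

13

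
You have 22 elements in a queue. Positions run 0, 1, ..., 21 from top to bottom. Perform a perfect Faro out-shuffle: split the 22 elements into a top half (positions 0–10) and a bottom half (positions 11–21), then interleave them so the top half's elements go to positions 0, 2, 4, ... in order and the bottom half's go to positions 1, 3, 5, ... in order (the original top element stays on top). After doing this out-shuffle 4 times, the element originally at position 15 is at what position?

9

Track the element's position through each out-shuffle:
15 → 9 → 18 → 15 → 9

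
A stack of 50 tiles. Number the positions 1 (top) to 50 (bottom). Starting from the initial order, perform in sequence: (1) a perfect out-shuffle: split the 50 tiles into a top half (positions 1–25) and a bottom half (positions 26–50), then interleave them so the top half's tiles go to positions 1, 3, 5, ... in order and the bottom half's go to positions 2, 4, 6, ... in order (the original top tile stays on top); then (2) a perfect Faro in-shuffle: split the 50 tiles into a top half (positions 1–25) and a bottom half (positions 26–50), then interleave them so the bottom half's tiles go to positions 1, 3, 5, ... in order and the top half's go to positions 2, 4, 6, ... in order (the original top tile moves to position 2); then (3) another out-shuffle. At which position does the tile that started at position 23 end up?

Track the tile from position 23 forward through each operation:
  after op 1 (out-shuffle): 23 → 45
  after op 2 (in-shuffle): 45 → 39
  after op 3 (out-shuffle): 39 → 28

28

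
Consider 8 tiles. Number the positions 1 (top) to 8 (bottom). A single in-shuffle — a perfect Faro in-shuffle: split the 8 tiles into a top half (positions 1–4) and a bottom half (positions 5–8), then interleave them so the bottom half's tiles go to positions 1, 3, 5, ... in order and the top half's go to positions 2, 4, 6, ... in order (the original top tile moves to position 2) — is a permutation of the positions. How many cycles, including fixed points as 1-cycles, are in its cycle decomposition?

Trace each unvisited position around until it returns:
(1 2 4 8 7 5) (3 6)
2 cycles in total.

2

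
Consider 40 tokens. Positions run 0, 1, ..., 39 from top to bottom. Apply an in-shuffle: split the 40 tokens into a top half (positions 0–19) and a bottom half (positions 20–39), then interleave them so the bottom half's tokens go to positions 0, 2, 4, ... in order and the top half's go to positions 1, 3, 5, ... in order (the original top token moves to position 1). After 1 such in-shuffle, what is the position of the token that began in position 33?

Track the token's position through each in-shuffle:
33 → 26

26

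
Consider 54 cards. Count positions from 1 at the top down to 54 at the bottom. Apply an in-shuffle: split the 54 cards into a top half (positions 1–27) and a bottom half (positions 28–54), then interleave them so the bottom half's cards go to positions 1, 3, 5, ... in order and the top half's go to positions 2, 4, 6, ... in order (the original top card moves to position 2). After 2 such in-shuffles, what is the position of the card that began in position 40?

50

Track the card's position through each in-shuffle:
40 → 25 → 50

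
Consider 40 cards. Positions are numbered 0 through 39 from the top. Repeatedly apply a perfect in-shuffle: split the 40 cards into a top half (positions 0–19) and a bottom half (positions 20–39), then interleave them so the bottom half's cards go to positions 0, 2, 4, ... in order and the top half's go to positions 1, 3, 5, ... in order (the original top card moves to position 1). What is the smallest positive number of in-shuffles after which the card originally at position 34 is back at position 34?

20

Follow position 34 under repeated in-shuffles:
34 → 28 → 16 → 33 → 26 → 12 → 25 → 10 → 21 → 2 → 5 → 11 → 23 → 6 → 13 → 27 → 14 → 29 → 18 → 37 → 34
It first returns after 20 in-shuffles.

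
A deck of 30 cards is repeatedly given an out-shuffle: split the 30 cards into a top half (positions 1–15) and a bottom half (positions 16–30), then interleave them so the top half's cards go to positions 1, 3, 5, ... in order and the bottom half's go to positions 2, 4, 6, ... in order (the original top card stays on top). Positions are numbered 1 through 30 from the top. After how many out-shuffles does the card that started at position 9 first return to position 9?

28

Follow position 9 under repeated out-shuffles:
9 → 17 → 4 → 7 → 13 → 25 → 20 → 10 → ... → 9 (length 28)
It first returns after 28 out-shuffles.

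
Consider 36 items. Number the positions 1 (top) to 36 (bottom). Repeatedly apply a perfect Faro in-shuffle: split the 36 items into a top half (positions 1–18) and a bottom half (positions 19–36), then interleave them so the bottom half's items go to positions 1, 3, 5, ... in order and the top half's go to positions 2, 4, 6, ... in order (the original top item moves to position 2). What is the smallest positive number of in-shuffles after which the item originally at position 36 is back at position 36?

Follow position 36 under repeated in-shuffles:
36 → 35 → 33 → 29 → 21 → 5 → 10 → 20 → ... → 36 (length 36)
It first returns after 36 in-shuffles.

36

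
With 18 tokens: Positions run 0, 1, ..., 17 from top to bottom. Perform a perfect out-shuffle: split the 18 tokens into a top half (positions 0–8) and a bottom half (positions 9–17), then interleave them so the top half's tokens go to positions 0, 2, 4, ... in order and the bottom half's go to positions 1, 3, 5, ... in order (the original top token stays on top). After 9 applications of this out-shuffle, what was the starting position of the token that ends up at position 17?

17

Work backwards from position 17, undoing one out-shuffle at a time:
17 ← 17 ← 17 ← 17 ← 17 ← 17 ← 17 ← 17 ← 17 ← 17
So the token now at position 17 started at position 17.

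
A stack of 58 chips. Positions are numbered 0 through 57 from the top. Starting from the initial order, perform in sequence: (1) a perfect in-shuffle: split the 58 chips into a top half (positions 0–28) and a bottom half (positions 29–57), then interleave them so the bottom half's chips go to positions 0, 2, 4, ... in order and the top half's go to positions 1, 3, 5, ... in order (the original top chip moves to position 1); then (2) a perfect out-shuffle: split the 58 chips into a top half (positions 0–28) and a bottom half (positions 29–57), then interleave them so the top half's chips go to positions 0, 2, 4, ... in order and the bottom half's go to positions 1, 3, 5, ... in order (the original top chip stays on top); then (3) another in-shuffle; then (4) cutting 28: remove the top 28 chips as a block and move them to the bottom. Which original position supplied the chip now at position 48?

Undo the operations in reverse order, starting from position 48:
  undo op 4 (cut 28): 48 ← 18
  undo op 3 (in-shuffle, from bottom half): 18 ← 38
  undo op 2 (out-shuffle, from top half): 38 ← 19
  undo op 1 (in-shuffle, from top half): 19 ← 9
So the chip at position 48 came from original position 9.

9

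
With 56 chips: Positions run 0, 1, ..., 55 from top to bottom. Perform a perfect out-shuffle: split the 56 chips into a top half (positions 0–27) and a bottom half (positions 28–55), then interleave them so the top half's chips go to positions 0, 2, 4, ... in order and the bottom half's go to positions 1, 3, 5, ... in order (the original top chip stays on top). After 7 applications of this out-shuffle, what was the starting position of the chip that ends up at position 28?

Work backwards from position 28, undoing one out-shuffle at a time:
28 ← 14 ← 7 ← 31 ← 43 ← 49 ← 52 ← 26
So the chip now at position 28 started at position 26.

26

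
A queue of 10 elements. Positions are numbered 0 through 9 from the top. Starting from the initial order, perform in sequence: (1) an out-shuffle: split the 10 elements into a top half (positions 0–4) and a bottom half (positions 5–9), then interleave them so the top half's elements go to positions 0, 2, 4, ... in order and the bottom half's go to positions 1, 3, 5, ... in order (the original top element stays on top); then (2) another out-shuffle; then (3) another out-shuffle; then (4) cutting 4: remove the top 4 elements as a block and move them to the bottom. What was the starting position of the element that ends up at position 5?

Undo the operations in reverse order, starting from position 5:
  undo op 4 (cut 4): 5 ← 9
  undo op 3 (out-shuffle, from bottom half): 9 ← 9
  undo op 2 (out-shuffle, from bottom half): 9 ← 9
  undo op 1 (out-shuffle, from bottom half): 9 ← 9
So the element at position 5 came from original position 9.

9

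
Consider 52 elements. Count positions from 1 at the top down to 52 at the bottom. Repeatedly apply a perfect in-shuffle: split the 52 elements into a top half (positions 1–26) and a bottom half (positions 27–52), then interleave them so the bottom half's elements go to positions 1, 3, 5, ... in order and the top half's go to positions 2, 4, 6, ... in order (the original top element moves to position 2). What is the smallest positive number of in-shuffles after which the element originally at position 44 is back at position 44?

Follow position 44 under repeated in-shuffles:
44 → 35 → 17 → 34 → 15 → 30 → 7 → 14 → ... → 44 (length 52)
It first returns after 52 in-shuffles.

52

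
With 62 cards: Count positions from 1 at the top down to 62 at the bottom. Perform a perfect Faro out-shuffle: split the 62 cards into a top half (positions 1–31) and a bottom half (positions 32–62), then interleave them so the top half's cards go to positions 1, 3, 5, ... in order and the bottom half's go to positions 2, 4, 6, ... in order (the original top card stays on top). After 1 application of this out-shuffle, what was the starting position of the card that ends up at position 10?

36

Work backwards from position 10, undoing one out-shuffle at a time:
10 ← 36
So the card now at position 10 started at position 36.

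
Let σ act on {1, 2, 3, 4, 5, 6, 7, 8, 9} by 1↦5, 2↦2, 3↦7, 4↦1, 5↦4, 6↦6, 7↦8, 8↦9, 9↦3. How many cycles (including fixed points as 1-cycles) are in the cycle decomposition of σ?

4

Cycle decomposition: (1 5 4) (2) (3 7 8 9) (6).
4 cycles.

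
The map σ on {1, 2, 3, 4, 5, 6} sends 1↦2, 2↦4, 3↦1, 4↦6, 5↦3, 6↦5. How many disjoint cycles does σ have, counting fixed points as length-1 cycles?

1

Cycle decomposition: (1 2 4 6 5 3).
1 cycle.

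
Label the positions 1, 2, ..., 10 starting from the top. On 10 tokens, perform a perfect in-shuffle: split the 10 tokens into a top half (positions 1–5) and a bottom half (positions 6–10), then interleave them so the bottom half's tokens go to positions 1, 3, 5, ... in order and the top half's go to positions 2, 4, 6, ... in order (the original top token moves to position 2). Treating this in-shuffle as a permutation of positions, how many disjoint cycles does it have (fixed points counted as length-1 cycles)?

Trace each unvisited position around until it returns:
(1 2 4 8 5 10 9 7 3 6)
1 cycle in total.

1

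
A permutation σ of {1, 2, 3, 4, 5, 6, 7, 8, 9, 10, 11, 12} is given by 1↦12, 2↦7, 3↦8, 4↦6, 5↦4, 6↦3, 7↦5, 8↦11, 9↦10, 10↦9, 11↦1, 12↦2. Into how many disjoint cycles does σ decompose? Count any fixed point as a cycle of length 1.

2

Cycle decomposition: (1 12 2 7 5 4 6 3 8 11) (9 10).
2 cycles.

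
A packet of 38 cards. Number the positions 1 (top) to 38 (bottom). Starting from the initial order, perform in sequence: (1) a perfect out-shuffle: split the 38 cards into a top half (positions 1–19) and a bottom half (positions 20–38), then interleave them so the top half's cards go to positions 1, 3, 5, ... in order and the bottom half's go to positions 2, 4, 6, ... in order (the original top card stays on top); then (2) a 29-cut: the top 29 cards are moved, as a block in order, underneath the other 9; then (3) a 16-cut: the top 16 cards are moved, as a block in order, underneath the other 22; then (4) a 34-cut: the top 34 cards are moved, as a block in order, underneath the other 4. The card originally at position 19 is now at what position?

Track the card from position 19 forward through each operation:
  after op 1 (out-shuffle): 19 → 37
  after op 2 (cut 29): 37 → 8
  after op 3 (cut 16): 8 → 30
  after op 4 (cut 34): 30 → 34

34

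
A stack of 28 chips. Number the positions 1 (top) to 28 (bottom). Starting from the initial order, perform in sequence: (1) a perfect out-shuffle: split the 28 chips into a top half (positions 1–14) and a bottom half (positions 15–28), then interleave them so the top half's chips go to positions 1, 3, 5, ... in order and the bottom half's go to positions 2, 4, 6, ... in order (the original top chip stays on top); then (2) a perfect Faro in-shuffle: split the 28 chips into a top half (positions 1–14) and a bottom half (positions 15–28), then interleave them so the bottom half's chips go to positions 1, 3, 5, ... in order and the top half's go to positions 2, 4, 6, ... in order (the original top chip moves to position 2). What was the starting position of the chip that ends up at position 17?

12

Undo the operations in reverse order, starting from position 17:
  undo op 2 (in-shuffle, from bottom half): 17 ← 23
  undo op 1 (out-shuffle, from top half): 23 ← 12
So the chip at position 17 came from original position 12.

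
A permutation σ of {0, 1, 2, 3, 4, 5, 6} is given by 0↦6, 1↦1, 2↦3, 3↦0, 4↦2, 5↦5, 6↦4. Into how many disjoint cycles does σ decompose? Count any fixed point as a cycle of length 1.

3

Cycle decomposition: (0 6 4 2 3) (1) (5).
3 cycles.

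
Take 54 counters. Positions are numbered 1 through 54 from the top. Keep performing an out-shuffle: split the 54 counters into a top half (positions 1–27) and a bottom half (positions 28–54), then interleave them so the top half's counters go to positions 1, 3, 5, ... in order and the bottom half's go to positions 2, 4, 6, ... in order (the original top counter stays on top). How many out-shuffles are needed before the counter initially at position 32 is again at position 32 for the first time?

52

Follow position 32 under repeated out-shuffles:
32 → 10 → 19 → 37 → 20 → 39 → 24 → 47 → ... → 32 (length 52)
It first returns after 52 out-shuffles.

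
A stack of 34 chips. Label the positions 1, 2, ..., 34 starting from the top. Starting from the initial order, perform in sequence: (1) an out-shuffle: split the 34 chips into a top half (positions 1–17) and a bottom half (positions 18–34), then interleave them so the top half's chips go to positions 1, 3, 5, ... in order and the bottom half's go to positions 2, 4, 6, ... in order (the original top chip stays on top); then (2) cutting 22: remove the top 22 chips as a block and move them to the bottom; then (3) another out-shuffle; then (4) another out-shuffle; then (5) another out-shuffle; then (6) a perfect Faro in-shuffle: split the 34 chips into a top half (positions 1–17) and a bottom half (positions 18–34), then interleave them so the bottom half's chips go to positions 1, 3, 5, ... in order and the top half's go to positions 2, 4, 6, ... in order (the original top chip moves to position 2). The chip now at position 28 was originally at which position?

2

Undo the operations in reverse order, starting from position 28:
  undo op 6 (in-shuffle, from top half): 28 ← 14
  undo op 5 (out-shuffle, from bottom half): 14 ← 24
  undo op 4 (out-shuffle, from bottom half): 24 ← 29
  undo op 3 (out-shuffle, from top half): 29 ← 15
  undo op 2 (cut 22): 15 ← 3
  undo op 1 (out-shuffle, from top half): 3 ← 2
So the chip at position 28 came from original position 2.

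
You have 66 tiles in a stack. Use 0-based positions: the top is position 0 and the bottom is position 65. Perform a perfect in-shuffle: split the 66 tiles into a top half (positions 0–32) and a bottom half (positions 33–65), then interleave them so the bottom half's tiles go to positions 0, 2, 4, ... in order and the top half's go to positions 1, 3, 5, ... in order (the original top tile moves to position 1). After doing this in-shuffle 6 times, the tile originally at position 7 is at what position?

42

Track the tile's position through each in-shuffle:
7 → 15 → 31 → 63 → 60 → 54 → 42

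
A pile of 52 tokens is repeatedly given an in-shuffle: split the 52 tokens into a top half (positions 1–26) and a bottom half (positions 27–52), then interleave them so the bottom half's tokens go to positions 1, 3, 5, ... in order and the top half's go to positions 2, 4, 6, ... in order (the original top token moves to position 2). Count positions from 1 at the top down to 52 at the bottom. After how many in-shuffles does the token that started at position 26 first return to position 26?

Follow position 26 under repeated in-shuffles:
26 → 52 → 51 → 49 → 45 → 37 → 21 → 42 → ... → 26 (length 52)
It first returns after 52 in-shuffles.

52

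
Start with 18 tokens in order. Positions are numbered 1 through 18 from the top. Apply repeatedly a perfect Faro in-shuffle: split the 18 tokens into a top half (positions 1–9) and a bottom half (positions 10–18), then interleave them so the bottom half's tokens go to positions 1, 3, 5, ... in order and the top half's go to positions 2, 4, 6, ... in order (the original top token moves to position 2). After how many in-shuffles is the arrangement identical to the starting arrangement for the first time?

18

The in-shuffle permutes the 18 positions with cycle lengths [18].
Every token is home exactly when every cycle has completed a whole number of laps, i.e. after lcm(18) = 18 in-shuffles.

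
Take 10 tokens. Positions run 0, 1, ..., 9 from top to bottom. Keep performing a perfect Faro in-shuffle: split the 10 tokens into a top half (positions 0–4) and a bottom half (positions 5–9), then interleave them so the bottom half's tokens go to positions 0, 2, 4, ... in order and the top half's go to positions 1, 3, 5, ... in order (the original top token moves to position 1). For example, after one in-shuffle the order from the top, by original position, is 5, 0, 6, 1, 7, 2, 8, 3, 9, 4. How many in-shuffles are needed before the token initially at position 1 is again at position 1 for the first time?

Follow position 1 under repeated in-shuffles:
1 → 3 → 7 → 4 → 9 → 8 → 6 → 2 → 5 → 0 → 1
It first returns after 10 in-shuffles.

10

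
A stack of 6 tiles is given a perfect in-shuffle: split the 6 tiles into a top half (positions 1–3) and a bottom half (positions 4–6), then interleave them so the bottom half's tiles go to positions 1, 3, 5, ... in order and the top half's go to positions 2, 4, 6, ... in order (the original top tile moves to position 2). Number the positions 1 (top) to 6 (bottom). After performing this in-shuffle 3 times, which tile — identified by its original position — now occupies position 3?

Work backwards from position 3, undoing one in-shuffle at a time:
3 ← 5 ← 6 ← 3
So the tile now at position 3 started at position 3.

3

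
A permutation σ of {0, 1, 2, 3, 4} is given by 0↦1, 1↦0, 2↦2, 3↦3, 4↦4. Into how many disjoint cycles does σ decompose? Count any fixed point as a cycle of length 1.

Cycle decomposition: (0 1) (2) (3) (4).
4 cycles.

4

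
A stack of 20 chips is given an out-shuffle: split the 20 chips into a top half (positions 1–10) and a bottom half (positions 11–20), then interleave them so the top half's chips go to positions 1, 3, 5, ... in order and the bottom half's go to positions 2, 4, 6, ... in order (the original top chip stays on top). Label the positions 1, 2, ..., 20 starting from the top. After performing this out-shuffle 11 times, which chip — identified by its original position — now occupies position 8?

Work backwards from position 8, undoing one out-shuffle at a time:
8 ← 14 ← 17 ← 9 ← 5 ← 3 ← 2 ← 11 ← 6 ← 13 ← 7 ← 4
So the chip now at position 8 started at position 4.

4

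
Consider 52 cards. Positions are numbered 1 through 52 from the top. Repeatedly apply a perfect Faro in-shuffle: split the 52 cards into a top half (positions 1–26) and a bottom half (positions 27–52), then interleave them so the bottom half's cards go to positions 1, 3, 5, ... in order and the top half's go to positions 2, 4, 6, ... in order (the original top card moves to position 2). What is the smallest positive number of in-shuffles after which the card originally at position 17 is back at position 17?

Follow position 17 under repeated in-shuffles:
17 → 34 → 15 → 30 → 7 → 14 → 28 → 3 → ... → 17 (length 52)
It first returns after 52 in-shuffles.

52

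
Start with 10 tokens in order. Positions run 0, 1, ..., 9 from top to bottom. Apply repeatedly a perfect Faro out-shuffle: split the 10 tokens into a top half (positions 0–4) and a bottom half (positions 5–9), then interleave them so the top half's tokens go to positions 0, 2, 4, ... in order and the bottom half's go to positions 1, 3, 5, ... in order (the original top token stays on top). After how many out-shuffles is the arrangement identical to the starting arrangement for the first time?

The out-shuffle permutes the 10 positions with cycle lengths [1, 1, 2, 6].
Every token is home exactly when every cycle has completed a whole number of laps, i.e. after lcm(1, 2, 6) = 6 out-shuffles.

6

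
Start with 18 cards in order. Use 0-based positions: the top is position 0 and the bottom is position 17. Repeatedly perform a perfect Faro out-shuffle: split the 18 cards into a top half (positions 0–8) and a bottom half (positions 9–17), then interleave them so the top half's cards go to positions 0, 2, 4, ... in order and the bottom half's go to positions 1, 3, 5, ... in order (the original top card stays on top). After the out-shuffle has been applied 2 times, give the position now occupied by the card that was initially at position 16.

13

Track the card's position through each out-shuffle:
16 → 15 → 13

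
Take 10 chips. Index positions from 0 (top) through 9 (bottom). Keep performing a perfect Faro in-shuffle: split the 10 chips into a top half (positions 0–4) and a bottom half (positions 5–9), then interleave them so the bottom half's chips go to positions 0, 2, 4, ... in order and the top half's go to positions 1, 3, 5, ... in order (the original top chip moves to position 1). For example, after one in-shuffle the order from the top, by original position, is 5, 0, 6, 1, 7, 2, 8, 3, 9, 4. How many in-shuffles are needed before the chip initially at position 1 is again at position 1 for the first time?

Follow position 1 under repeated in-shuffles:
1 → 3 → 7 → 4 → 9 → 8 → 6 → 2 → 5 → 0 → 1
It first returns after 10 in-shuffles.

10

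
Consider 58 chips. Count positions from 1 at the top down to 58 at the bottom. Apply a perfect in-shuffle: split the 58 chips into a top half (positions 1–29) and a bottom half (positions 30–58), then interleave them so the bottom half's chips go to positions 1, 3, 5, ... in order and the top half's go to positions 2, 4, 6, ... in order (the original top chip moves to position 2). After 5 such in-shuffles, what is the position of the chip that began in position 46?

Track the chip's position through each in-shuffle:
46 → 33 → 7 → 14 → 28 → 56

56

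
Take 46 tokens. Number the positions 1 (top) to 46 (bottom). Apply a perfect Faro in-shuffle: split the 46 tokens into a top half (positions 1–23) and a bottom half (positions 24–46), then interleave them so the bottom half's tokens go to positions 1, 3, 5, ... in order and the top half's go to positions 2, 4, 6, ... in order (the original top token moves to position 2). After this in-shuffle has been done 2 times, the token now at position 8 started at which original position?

Work backwards from position 8, undoing one in-shuffle at a time:
8 ← 4 ← 2
So the token now at position 8 started at position 2.

2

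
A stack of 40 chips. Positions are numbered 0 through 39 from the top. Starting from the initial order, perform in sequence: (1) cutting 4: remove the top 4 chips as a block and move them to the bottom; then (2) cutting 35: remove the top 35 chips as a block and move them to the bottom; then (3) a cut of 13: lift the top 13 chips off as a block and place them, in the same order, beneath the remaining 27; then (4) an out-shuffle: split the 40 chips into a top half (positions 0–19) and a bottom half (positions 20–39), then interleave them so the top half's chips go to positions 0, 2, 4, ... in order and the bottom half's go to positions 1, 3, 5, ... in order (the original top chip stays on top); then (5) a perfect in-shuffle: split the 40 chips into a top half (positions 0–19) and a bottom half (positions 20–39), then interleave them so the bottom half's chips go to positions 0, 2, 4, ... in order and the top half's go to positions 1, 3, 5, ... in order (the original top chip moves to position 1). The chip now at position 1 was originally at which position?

12

Undo the operations in reverse order, starting from position 1:
  undo op 5 (in-shuffle, from top half): 1 ← 0
  undo op 4 (out-shuffle, from top half): 0 ← 0
  undo op 3 (cut 13): 0 ← 13
  undo op 2 (cut 35): 13 ← 8
  undo op 1 (cut 4): 8 ← 12
So the chip at position 1 came from original position 12.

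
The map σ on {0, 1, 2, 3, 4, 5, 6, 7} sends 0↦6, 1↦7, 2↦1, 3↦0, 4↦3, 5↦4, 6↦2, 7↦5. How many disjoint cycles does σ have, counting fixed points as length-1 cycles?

1

Cycle decomposition: (0 6 2 1 7 5 4 3).
1 cycle.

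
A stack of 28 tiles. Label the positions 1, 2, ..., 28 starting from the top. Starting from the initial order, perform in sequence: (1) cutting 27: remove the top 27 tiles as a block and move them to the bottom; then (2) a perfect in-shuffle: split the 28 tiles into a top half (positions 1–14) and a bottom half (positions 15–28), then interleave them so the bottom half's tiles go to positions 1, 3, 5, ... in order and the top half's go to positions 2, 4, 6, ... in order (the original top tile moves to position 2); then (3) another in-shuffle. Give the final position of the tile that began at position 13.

27

Track the tile from position 13 forward through each operation:
  after op 1 (cut 27): 13 → 14
  after op 2 (in-shuffle): 14 → 28
  after op 3 (in-shuffle): 28 → 27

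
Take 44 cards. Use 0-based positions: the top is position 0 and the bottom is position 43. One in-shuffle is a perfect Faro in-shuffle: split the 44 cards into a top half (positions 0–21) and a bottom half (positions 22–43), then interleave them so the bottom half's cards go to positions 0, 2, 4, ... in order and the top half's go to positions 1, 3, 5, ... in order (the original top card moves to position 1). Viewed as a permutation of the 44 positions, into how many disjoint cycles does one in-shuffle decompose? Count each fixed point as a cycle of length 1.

7

Trace each unvisited position around until it returns:
(0 1 3 7 15 31 ... len 12) (2 5 11 23) (4 9 19 39 34 24) (6 13 27 10 21 43 ... len 12) (8 17 35 26) (14 29) (20 41 38 32)
7 cycles in total.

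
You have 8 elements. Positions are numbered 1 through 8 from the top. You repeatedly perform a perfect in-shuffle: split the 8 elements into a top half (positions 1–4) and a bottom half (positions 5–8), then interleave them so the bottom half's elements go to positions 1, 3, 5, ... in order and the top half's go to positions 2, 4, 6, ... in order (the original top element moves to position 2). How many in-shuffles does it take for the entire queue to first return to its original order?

6

The in-shuffle permutes the 8 positions with cycle lengths [2, 6].
Every element is home exactly when every cycle has completed a whole number of laps, i.e. after lcm(2, 6) = 6 in-shuffles.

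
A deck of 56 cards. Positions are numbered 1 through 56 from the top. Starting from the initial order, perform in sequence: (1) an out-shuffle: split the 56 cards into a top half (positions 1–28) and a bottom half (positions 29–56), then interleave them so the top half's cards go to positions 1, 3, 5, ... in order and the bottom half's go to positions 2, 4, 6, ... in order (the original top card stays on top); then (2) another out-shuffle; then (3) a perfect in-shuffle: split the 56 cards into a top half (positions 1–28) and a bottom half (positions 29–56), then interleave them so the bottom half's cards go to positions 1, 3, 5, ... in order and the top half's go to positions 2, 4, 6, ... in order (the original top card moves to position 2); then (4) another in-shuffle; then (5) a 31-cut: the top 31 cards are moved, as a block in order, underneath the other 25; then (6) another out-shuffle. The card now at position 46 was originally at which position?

37

Undo the operations in reverse order, starting from position 46:
  undo op 6 (out-shuffle, from bottom half): 46 ← 51
  undo op 5 (cut 31): 51 ← 26
  undo op 4 (in-shuffle, from top half): 26 ← 13
  undo op 3 (in-shuffle, from bottom half): 13 ← 35
  undo op 2 (out-shuffle, from top half): 35 ← 18
  undo op 1 (out-shuffle, from bottom half): 18 ← 37
So the card at position 46 came from original position 37.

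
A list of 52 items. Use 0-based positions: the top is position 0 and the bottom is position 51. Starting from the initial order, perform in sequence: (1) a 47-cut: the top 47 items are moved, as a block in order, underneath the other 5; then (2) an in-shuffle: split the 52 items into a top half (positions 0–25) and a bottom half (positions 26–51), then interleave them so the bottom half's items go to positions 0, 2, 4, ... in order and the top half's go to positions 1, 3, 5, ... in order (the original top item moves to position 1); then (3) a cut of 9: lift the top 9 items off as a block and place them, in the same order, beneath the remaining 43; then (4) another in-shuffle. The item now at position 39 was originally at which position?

35

Undo the operations in reverse order, starting from position 39:
  undo op 4 (in-shuffle, from top half): 39 ← 19
  undo op 3 (cut 9): 19 ← 28
  undo op 2 (in-shuffle, from bottom half): 28 ← 40
  undo op 1 (cut 47): 40 ← 35
So the item at position 39 came from original position 35.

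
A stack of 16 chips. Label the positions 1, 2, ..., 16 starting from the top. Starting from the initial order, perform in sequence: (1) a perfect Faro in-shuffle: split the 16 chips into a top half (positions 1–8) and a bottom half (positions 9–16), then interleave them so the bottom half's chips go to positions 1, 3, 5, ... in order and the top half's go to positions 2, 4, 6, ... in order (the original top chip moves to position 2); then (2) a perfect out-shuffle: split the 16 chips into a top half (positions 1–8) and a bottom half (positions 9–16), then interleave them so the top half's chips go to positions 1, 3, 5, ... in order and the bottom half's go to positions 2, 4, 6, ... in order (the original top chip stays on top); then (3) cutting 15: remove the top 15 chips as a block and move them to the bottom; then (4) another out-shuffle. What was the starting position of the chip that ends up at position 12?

12

Undo the operations in reverse order, starting from position 12:
  undo op 4 (out-shuffle, from bottom half): 12 ← 14
  undo op 3 (cut 15): 14 ← 13
  undo op 2 (out-shuffle, from top half): 13 ← 7
  undo op 1 (in-shuffle, from bottom half): 7 ← 12
So the chip at position 12 came from original position 12.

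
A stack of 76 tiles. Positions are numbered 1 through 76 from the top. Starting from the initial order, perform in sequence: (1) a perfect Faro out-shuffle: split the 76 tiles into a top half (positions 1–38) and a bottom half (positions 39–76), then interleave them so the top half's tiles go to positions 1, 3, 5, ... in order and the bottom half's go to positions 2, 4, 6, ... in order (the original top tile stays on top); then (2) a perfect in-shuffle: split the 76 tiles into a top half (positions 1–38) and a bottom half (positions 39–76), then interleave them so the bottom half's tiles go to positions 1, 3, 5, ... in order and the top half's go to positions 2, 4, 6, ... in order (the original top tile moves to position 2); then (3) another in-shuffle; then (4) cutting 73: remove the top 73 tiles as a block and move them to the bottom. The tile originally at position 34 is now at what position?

40

Track the tile from position 34 forward through each operation:
  after op 1 (out-shuffle): 34 → 67
  after op 2 (in-shuffle): 67 → 57
  after op 3 (in-shuffle): 57 → 37
  after op 4 (cut 73): 37 → 40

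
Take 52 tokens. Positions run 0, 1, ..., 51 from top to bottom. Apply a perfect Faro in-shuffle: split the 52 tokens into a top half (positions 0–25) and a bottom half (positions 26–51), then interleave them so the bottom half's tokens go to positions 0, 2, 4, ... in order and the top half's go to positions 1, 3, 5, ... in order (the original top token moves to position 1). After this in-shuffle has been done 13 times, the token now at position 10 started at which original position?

Work backwards from position 10, undoing one in-shuffle at a time:
10 ← 31 ← 15 ← 7 ← 3 ← ... ← 40 (13 steps).
So the token now at position 10 started at position 40.

40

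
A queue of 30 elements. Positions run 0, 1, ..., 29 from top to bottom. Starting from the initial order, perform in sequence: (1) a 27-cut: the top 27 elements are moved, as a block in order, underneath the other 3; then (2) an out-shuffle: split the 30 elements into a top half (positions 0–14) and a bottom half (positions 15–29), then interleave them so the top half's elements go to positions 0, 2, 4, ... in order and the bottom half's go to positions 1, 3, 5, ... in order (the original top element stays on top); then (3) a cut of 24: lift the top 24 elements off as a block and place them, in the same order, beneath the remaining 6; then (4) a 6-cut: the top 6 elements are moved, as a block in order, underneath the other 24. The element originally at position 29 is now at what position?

4

Track the element from position 29 forward through each operation:
  after op 1 (cut 27): 29 → 2
  after op 2 (out-shuffle): 2 → 4
  after op 3 (cut 24): 4 → 10
  after op 4 (cut 6): 10 → 4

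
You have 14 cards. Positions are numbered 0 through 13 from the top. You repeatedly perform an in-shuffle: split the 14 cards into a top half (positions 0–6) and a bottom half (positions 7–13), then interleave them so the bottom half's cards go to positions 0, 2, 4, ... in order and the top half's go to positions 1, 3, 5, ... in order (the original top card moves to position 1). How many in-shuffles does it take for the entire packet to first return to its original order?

The in-shuffle permutes the 14 positions with cycle lengths [2, 4, 4, 4].
Every card is home exactly when every cycle has completed a whole number of laps, i.e. after lcm(2, 4) = 4 in-shuffles.

4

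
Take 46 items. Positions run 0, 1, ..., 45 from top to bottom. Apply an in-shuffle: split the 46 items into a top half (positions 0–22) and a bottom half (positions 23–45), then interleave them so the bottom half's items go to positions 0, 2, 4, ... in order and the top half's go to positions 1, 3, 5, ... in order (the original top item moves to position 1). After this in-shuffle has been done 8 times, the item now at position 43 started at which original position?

Work backwards from position 43, undoing one in-shuffle at a time:
43 ← 21 ← 10 ← 28 ← 37 ← 18 ← 32 ← 39 ← 19
So the item now at position 43 started at position 19.

19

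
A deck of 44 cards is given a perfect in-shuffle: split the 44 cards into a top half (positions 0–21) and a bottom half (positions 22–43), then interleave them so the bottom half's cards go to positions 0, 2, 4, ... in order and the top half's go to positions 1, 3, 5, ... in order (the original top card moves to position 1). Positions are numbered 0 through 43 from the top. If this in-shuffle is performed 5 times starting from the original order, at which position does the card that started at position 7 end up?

30

Track the card's position through each in-shuffle:
7 → 15 → 31 → 18 → 37 → 30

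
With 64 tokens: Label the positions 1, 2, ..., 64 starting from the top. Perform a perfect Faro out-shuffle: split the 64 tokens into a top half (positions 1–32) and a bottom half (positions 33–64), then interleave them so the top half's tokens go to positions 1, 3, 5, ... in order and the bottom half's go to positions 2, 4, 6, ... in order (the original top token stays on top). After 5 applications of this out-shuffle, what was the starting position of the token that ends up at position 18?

35

Work backwards from position 18, undoing one out-shuffle at a time:
18 ← 41 ← 21 ← 11 ← 6 ← 35
So the token now at position 18 started at position 35.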